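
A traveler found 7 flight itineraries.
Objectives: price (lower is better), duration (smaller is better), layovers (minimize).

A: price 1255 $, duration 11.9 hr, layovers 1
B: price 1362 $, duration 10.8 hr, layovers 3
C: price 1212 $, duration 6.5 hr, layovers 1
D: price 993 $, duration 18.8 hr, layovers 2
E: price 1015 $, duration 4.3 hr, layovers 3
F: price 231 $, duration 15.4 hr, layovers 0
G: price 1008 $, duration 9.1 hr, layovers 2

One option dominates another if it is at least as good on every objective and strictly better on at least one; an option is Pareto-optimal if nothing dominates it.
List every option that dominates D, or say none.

F: price 231≤993, duration 15.4≤18.8, layovers 0≤2 — dominates D.
Others (A, B, C, E, G) are each worse than D on at least one objective.

F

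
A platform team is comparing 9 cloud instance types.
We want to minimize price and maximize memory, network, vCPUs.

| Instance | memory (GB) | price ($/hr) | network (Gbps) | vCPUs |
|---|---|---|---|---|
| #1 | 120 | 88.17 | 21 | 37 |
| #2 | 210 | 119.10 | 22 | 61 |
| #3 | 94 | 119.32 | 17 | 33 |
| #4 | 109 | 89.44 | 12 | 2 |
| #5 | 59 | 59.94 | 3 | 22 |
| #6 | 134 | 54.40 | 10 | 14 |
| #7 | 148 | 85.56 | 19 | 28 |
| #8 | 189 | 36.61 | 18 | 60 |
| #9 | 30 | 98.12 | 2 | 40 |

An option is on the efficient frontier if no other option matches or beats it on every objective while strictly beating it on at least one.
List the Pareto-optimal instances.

#1, #2, #7, #8

#1: not dominated.
#2: not dominated (best memory).
#3: dominated by #1 (memory 120≥94, price 88.17≤119.32, network 21≥17, vCPUs 37≥33).
#4: dominated by #1 (memory 120≥109, price 88.17≤89.44, network 21≥12, vCPUs 37≥2).
#5: dominated by #8 (memory 189≥59, price 36.61≤59.94, network 18≥3, vCPUs 60≥22).
#6: dominated by #8 (memory 189≥134, price 36.61≤54.40, network 18≥10, vCPUs 60≥14).
#7: not dominated.
#8: not dominated (best price).
#9: dominated by #8 (memory 189≥30, price 36.61≤98.12, network 18≥2, vCPUs 60≥40).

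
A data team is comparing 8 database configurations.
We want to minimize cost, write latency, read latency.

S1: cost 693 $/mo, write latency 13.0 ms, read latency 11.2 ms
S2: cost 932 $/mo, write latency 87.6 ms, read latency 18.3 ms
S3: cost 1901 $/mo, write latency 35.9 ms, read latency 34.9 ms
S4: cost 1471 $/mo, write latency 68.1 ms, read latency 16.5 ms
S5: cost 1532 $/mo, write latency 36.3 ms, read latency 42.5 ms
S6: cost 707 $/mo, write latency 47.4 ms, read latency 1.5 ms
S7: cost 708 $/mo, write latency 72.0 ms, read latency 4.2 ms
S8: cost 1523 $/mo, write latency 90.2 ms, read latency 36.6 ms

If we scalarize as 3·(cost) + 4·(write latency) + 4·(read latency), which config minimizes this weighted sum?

S1

S1: 3·693 + 4·13.0 + 4·11.2 = 2175.8
S2: 3·932 + 4·87.6 + 4·18.3 = 3219.6
S3: 3·1901 + 4·35.9 + 4·34.9 = 5986.2
S4: 3·1471 + 4·68.1 + 4·16.5 = 4751.4
S5: 3·1532 + 4·36.3 + 4·42.5 = 4911.2
S6: 3·707 + 4·47.4 + 4·1.5 = 2316.6
S7: 3·708 + 4·72.0 + 4·4.2 = 2428.8
S8: 3·1523 + 4·90.2 + 4·36.6 = 5076.2
Lowest: S1 at 2175.8.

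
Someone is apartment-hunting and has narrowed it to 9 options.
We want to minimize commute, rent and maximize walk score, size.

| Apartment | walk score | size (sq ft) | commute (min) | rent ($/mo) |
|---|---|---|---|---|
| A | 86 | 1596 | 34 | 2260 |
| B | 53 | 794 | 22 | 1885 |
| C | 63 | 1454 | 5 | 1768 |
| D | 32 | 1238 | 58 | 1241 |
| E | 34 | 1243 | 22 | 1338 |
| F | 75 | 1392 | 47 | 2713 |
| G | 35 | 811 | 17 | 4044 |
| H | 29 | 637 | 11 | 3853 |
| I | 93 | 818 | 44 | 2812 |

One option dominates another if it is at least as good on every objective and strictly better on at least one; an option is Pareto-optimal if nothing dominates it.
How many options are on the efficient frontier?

A: not dominated (best size).
B: dominated by C (walk score 63≥53, size 1454≥794, commute 5≤22, rent 1768≤1885).
C: not dominated (best commute).
D: not dominated (best rent).
E: not dominated.
F: dominated by A (walk score 86≥75, size 1596≥1392, commute 34≤47, rent 2260≤2713).
G: dominated by C (walk score 63≥35, size 1454≥811, commute 5≤17, rent 1768≤4044).
H: dominated by C (walk score 63≥29, size 1454≥637, commute 5≤11, rent 1768≤3853).
I: not dominated (best walk score).
Pareto-optimal: A, C, D, E, I → 5.

5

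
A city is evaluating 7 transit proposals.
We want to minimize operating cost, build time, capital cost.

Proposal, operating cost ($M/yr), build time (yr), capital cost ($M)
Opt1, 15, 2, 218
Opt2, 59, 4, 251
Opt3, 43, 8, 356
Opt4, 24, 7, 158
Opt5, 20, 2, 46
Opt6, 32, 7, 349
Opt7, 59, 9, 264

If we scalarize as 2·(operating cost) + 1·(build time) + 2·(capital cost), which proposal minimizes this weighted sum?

Opt1: 2·15 + 1·2 + 2·218 = 468
Opt2: 2·59 + 1·4 + 2·251 = 624
Opt3: 2·43 + 1·8 + 2·356 = 806
Opt4: 2·24 + 1·7 + 2·158 = 371
Opt5: 2·20 + 1·2 + 2·46 = 134
Opt6: 2·32 + 1·7 + 2·349 = 769
Opt7: 2·59 + 1·9 + 2·264 = 655
Lowest: Opt5 at 134.

Opt5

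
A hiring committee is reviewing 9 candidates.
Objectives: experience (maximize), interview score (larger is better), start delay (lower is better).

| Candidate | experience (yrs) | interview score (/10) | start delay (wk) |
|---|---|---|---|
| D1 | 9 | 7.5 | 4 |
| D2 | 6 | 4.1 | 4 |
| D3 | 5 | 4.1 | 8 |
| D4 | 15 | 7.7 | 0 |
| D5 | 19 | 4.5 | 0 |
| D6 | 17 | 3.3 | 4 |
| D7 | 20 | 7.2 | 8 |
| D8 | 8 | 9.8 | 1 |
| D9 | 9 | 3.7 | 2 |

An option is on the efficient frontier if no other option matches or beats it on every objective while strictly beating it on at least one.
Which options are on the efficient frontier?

D4, D5, D7, D8

D1: dominated by D4 (experience 15≥9, interview score 7.7≥7.5, start delay 0≤4).
D2: dominated by D1 (experience 9≥6, interview score 7.5≥4.1, start delay 4≤4).
D3: dominated by D1 (experience 9≥5, interview score 7.5≥4.1, start delay 4≤8).
D4: not dominated.
D5: not dominated.
D6: dominated by D5 (experience 19≥17, interview score 4.5≥3.3, start delay 0≤4).
D7: not dominated (best experience).
D8: not dominated (best interview score).
D9: dominated by D4 (experience 15≥9, interview score 7.7≥3.7, start delay 0≤2).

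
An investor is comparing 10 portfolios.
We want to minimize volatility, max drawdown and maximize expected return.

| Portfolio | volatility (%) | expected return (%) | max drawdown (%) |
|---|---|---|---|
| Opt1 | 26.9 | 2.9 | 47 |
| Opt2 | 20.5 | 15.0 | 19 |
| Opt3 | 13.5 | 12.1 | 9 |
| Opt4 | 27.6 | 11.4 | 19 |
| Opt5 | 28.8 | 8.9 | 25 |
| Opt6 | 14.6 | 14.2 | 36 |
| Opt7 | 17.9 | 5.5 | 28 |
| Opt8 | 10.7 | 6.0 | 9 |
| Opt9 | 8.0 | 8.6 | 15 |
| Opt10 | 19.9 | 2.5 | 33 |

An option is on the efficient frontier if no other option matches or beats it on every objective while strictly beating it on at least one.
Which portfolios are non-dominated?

Opt1: dominated by Opt2 (volatility 20.5≤26.9, expected return 15.0≥2.9, max drawdown 19≤47).
Opt2: not dominated (best expected return).
Opt3: not dominated.
Opt4: dominated by Opt2 (volatility 20.5≤27.6, expected return 15.0≥11.4, max drawdown 19≤19).
Opt5: dominated by Opt2 (volatility 20.5≤28.8, expected return 15.0≥8.9, max drawdown 19≤25).
Opt6: not dominated.
Opt7: dominated by Opt3 (volatility 13.5≤17.9, expected return 12.1≥5.5, max drawdown 9≤28).
Opt8: not dominated.
Opt9: not dominated (best volatility).
Opt10: dominated by Opt3 (volatility 13.5≤19.9, expected return 12.1≥2.5, max drawdown 9≤33).

Opt2, Opt3, Opt6, Opt8, Opt9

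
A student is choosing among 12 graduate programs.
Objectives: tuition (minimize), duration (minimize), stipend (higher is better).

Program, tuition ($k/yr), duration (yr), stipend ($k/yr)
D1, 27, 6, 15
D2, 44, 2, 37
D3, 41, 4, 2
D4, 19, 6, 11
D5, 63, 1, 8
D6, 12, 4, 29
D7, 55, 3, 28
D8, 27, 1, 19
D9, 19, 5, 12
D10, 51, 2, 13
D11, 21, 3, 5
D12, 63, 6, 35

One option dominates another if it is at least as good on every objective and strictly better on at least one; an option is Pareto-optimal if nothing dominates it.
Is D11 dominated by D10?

No

D10 vs D11: D10 is worse on tuition (51 vs 21), so it does not dominate D11.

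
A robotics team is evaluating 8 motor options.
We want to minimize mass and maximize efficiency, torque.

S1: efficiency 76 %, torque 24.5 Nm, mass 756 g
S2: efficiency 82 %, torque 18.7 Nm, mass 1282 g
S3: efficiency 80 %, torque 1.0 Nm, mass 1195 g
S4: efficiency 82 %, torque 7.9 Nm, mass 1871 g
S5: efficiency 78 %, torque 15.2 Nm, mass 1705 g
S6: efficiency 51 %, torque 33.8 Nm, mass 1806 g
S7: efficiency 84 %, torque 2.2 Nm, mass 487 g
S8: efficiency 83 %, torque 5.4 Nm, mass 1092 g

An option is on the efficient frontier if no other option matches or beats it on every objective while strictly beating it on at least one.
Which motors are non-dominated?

S1: not dominated.
S2: not dominated.
S3: dominated by S7 (efficiency 84≥80, torque 2.2≥1.0, mass 487≤1195).
S4: dominated by S2 (efficiency 82≥82, torque 18.7≥7.9, mass 1282≤1871).
S5: dominated by S2 (efficiency 82≥78, torque 18.7≥15.2, mass 1282≤1705).
S6: not dominated (best torque).
S7: not dominated (best efficiency).
S8: not dominated.

S1, S2, S6, S7, S8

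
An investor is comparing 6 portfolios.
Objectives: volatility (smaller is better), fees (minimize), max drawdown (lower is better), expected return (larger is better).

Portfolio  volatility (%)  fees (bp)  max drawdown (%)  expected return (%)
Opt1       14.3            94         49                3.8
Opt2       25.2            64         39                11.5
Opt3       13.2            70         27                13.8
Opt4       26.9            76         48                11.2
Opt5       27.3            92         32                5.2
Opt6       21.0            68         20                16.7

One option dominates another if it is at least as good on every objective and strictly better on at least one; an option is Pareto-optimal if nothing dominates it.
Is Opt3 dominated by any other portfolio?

Opt1: worse on volatility (14.3 vs 13.2).
Opt2: worse on volatility (25.2 vs 13.2).
Opt4: worse on volatility (26.9 vs 13.2).
Opt5: worse on volatility (27.3 vs 13.2).
Opt6: worse on volatility (21.0 vs 13.2).
No option is at least as good as Opt3 on every objective and strictly better on one.

No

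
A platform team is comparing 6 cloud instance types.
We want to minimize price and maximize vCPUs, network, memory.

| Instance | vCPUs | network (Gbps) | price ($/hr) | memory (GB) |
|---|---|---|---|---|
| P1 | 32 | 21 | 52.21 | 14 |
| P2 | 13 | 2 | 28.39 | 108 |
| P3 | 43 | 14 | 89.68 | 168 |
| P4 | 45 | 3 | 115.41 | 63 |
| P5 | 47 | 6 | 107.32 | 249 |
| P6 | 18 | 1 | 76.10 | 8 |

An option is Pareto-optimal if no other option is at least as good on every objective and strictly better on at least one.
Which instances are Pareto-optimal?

P1: not dominated (best network).
P2: not dominated (best price).
P3: not dominated.
P4: dominated by P5 (vCPUs 47≥45, network 6≥3, price 107.32≤115.41, memory 249≥63).
P5: not dominated (best vCPUs).
P6: dominated by P1 (vCPUs 32≥18, network 21≥1, price 52.21≤76.10, memory 14≥8).

P1, P2, P3, P5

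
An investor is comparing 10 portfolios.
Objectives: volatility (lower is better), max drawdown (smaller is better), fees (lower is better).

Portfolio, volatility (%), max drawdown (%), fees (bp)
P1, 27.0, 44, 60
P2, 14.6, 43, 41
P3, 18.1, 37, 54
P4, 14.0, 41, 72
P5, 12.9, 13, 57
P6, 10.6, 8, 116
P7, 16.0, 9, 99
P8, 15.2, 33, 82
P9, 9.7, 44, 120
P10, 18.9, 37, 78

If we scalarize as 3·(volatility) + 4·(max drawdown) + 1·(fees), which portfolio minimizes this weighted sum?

P1: 3·27.0 + 4·44 + 1·60 = 317.0
P2: 3·14.6 + 4·43 + 1·41 = 256.8
P3: 3·18.1 + 4·37 + 1·54 = 256.3
P4: 3·14.0 + 4·41 + 1·72 = 278.0
P5: 3·12.9 + 4·13 + 1·57 = 147.7
P6: 3·10.6 + 4·8 + 1·116 = 179.8
P7: 3·16.0 + 4·9 + 1·99 = 183.0
P8: 3·15.2 + 4·33 + 1·82 = 259.6
P9: 3·9.7 + 4·44 + 1·120 = 325.1
P10: 3·18.9 + 4·37 + 1·78 = 282.7
Lowest: P5 at 147.7.

P5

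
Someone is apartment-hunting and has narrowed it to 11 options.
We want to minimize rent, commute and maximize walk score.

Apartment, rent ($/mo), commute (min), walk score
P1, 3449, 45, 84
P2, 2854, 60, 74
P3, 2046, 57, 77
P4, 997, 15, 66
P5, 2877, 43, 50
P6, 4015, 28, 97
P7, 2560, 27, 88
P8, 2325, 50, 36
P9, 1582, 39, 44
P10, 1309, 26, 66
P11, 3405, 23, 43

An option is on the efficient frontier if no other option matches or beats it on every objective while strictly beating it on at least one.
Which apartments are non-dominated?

P3, P4, P6, P7

P1: dominated by P7 (rent 2560≤3449, commute 27≤45, walk score 88≥84).
P2: dominated by P3 (rent 2046≤2854, commute 57≤60, walk score 77≥74).
P3: not dominated.
P4: not dominated (best rent).
P5: dominated by P4 (rent 997≤2877, commute 15≤43, walk score 66≥50).
P6: not dominated (best walk score).
P7: not dominated.
P8: dominated by P4 (rent 997≤2325, commute 15≤50, walk score 66≥36).
P9: dominated by P4 (rent 997≤1582, commute 15≤39, walk score 66≥44).
P10: dominated by P4 (rent 997≤1309, commute 15≤26, walk score 66≥66).
P11: dominated by P4 (rent 997≤3405, commute 15≤23, walk score 66≥43).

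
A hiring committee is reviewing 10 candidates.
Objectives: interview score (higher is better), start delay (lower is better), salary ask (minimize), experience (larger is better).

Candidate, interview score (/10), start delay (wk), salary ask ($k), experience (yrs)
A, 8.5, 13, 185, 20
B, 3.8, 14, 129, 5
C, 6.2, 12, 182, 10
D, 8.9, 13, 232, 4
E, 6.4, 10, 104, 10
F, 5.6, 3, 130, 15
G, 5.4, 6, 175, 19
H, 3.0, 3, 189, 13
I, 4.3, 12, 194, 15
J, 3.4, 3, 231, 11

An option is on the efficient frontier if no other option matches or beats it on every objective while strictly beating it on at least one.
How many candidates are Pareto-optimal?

A: not dominated (best experience).
B: dominated by E (interview score 6.4≥3.8, start delay 10≤14, salary ask 104≤129, experience 10≥5).
C: dominated by E (interview score 6.4≥6.2, start delay 10≤12, salary ask 104≤182, experience 10≥10).
D: not dominated (best interview score).
E: not dominated (best salary ask).
F: not dominated.
G: not dominated.
H: dominated by F (interview score 5.6≥3.0, start delay 3≤3, salary ask 130≤189, experience 15≥13).
I: dominated by F (interview score 5.6≥4.3, start delay 3≤12, salary ask 130≤194, experience 15≥15).
J: dominated by F (interview score 5.6≥3.4, start delay 3≤3, salary ask 130≤231, experience 15≥11).
Pareto-optimal: A, D, E, F, G → 5.

5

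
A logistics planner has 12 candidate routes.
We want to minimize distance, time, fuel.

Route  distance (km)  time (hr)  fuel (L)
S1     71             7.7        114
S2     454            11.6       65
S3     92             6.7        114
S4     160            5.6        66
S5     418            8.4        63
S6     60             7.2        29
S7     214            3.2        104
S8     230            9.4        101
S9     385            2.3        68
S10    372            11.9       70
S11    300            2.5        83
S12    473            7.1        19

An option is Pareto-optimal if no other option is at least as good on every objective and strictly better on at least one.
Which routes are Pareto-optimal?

S3, S4, S6, S7, S9, S11, S12

S1: dominated by S6 (distance 60≤71, time 7.2≤7.7, fuel 29≤114).
S2: dominated by S5 (distance 418≤454, time 8.4≤11.6, fuel 63≤65).
S3: not dominated.
S4: not dominated.
S5: dominated by S6 (distance 60≤418, time 7.2≤8.4, fuel 29≤63).
S6: not dominated (best distance).
S7: not dominated.
S8: dominated by S4 (distance 160≤230, time 5.6≤9.4, fuel 66≤101).
S9: not dominated (best time).
S10: dominated by S4 (distance 160≤372, time 5.6≤11.9, fuel 66≤70).
S11: not dominated.
S12: not dominated (best fuel).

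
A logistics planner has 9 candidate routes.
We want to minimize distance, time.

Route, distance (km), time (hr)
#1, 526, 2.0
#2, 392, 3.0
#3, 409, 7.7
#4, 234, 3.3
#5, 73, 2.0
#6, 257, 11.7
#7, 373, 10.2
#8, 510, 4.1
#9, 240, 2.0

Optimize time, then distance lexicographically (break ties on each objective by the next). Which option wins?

#5

First minimize time: best is 2.0, kept {#1, #5, #9}.
Then minimize distance: best is 73, kept {#5}.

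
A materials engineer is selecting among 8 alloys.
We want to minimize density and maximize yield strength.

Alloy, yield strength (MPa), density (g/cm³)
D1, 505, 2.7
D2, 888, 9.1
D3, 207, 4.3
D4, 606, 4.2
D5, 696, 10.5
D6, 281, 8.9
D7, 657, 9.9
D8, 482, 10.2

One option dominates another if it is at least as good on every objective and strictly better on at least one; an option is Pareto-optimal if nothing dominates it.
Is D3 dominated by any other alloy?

Yes

D1 vs D3: yield strength 505≥207, density 2.7≤4.3 — D1 is at least as good on every objective and strictly better on at least one, so D1 dominates D3.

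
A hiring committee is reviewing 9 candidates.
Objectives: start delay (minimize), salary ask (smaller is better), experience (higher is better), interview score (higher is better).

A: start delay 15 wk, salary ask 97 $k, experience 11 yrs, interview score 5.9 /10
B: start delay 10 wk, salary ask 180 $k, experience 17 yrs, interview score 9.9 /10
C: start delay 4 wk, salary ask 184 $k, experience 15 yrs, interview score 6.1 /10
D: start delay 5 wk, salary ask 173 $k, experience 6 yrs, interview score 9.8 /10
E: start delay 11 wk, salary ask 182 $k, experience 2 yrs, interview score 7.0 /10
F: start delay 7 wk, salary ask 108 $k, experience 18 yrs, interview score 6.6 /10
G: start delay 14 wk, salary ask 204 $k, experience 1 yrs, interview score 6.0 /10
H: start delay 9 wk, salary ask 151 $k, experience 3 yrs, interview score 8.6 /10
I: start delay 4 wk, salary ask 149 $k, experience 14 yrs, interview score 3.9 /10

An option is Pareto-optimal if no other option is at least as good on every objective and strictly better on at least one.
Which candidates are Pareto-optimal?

A, B, C, D, F, H, I

A: not dominated (best salary ask).
B: not dominated (best interview score).
C: not dominated.
D: not dominated.
E: dominated by B (start delay 10≤11, salary ask 180≤182, experience 17≥2, interview score 9.9≥7.0).
F: not dominated (best experience).
G: dominated by B (start delay 10≤14, salary ask 180≤204, experience 17≥1, interview score 9.9≥6.0).
H: not dominated.
I: not dominated.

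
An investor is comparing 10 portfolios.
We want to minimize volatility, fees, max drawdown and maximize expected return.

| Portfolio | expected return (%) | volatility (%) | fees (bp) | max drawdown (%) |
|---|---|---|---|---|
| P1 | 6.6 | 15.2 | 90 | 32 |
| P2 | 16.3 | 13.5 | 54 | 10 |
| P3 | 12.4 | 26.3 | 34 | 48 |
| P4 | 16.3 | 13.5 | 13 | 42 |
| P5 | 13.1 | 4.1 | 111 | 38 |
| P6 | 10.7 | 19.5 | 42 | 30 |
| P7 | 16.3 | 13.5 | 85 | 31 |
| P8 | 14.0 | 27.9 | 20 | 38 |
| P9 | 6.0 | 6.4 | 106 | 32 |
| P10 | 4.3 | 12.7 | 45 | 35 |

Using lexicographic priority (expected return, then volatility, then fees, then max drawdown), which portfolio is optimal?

First maximize expected return: best is 16.3, kept {P2, P4, P7}.
Then minimize volatility: best is 13.5, kept {P2, P4, P7}.
Then minimize fees: best is 13, kept {P4}.

P4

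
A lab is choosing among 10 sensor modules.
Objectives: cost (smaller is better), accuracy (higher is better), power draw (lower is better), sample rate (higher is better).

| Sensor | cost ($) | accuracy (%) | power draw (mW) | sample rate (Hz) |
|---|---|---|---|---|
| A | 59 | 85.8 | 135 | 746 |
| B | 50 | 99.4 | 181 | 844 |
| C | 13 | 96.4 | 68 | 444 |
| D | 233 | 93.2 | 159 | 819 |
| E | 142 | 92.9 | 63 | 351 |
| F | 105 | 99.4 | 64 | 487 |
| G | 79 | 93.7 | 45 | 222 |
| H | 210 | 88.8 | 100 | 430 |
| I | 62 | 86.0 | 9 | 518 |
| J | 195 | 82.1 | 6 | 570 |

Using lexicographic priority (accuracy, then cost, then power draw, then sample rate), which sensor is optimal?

B

First maximize accuracy: best is 99.4, kept {B, F}.
Then minimize cost: best is 50, kept {B}.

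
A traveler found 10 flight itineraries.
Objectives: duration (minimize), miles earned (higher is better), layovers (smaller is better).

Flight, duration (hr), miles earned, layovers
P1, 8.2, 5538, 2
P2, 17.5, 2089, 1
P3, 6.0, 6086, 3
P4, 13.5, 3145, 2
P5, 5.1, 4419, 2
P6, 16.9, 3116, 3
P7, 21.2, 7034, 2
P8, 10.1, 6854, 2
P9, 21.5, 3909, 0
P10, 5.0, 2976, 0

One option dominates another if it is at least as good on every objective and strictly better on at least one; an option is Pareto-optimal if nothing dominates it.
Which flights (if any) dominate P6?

P1, P3, P4, P5, P8

P1: duration 8.2≤16.9, miles earned 5538≥3116, layovers 2≤3 — dominates P6.
P3: duration 6.0≤16.9, miles earned 6086≥3116, layovers 3≤3 — dominates P6.
P4: duration 13.5≤16.9, miles earned 3145≥3116, layovers 2≤3 — dominates P6.
P5: duration 5.1≤16.9, miles earned 4419≥3116, layovers 2≤3 — dominates P6.
P8: duration 10.1≤16.9, miles earned 6854≥3116, layovers 2≤3 — dominates P6.
Others (P2, P7, P9, P10) are each worse than P6 on at least one objective.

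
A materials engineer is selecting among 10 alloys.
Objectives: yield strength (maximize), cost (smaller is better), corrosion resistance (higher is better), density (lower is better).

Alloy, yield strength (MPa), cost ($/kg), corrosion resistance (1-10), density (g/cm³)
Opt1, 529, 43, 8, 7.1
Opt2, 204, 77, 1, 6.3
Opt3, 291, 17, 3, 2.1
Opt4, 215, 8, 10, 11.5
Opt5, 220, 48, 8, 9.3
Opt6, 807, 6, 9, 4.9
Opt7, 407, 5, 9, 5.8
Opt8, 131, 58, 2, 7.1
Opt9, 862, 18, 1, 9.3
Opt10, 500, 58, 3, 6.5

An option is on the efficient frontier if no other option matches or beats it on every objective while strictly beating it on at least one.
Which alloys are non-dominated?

Opt1: dominated by Opt6 (yield strength 807≥529, cost 6≤43, corrosion resistance 9≥8, density 4.9≤7.1).
Opt2: dominated by Opt3 (yield strength 291≥204, cost 17≤77, corrosion resistance 3≥1, density 2.1≤6.3).
Opt3: not dominated (best density).
Opt4: not dominated (best corrosion resistance).
Opt5: dominated by Opt1 (yield strength 529≥220, cost 43≤48, corrosion resistance 8≥8, density 7.1≤9.3).
Opt6: not dominated.
Opt7: not dominated (best cost).
Opt8: dominated by Opt1 (yield strength 529≥131, cost 43≤58, corrosion resistance 8≥2, density 7.1≤7.1).
Opt9: not dominated (best yield strength).
Opt10: dominated by Opt6 (yield strength 807≥500, cost 6≤58, corrosion resistance 9≥3, density 4.9≤6.5).

Opt3, Opt4, Opt6, Opt7, Opt9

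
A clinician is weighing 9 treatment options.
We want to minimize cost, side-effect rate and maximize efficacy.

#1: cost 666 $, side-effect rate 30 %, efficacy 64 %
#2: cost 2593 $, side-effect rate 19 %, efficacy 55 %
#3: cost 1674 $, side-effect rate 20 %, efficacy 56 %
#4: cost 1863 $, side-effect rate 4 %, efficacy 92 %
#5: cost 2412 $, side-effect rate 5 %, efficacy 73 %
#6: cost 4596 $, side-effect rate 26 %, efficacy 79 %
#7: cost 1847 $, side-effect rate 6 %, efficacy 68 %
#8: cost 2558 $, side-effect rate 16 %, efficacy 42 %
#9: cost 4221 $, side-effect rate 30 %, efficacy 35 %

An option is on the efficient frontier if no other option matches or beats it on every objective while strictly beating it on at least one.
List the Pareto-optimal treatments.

#1: not dominated (best cost).
#2: dominated by #4 (cost 1863≤2593, side-effect rate 4≤19, efficacy 92≥55).
#3: not dominated.
#4: not dominated (best side-effect rate).
#5: dominated by #4 (cost 1863≤2412, side-effect rate 4≤5, efficacy 92≥73).
#6: dominated by #4 (cost 1863≤4596, side-effect rate 4≤26, efficacy 92≥79).
#7: not dominated.
#8: dominated by #4 (cost 1863≤2558, side-effect rate 4≤16, efficacy 92≥42).
#9: dominated by #1 (cost 666≤4221, side-effect rate 30≤30, efficacy 64≥35).

#1, #3, #4, #7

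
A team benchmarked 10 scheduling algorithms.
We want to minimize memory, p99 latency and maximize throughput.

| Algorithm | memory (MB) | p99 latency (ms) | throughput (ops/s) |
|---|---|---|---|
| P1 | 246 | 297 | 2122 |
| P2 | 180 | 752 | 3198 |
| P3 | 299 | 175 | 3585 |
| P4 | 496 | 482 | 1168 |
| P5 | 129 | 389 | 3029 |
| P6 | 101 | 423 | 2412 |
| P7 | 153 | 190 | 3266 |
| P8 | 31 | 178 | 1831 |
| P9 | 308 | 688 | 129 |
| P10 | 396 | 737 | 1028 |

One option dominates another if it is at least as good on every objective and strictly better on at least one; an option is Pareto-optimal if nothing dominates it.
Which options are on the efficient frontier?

P1: dominated by P7 (memory 153≤246, p99 latency 190≤297, throughput 3266≥2122).
P2: dominated by P7 (memory 153≤180, p99 latency 190≤752, throughput 3266≥3198).
P3: not dominated (best p99 latency).
P4: dominated by P1 (memory 246≤496, p99 latency 297≤482, throughput 2122≥1168).
P5: not dominated.
P6: not dominated.
P7: not dominated.
P8: not dominated (best memory).
P9: dominated by P1 (memory 246≤308, p99 latency 297≤688, throughput 2122≥129).
P10: dominated by P1 (memory 246≤396, p99 latency 297≤737, throughput 2122≥1028).

P3, P5, P6, P7, P8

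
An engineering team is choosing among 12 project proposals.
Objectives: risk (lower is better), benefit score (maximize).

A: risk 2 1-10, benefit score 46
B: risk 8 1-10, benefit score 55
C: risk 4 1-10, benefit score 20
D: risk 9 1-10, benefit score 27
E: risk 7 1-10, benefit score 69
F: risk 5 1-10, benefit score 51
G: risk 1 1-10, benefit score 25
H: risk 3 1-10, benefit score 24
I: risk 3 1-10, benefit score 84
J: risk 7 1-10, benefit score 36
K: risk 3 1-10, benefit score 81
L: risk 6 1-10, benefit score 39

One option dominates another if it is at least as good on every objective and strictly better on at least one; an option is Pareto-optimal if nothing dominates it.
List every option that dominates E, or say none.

I, K

I: risk 3≤7, benefit score 84≥69 — dominates E.
K: risk 3≤7, benefit score 81≥69 — dominates E.
Others (A, B, C, D, F, G, H, J, L) are each worse than E on at least one objective.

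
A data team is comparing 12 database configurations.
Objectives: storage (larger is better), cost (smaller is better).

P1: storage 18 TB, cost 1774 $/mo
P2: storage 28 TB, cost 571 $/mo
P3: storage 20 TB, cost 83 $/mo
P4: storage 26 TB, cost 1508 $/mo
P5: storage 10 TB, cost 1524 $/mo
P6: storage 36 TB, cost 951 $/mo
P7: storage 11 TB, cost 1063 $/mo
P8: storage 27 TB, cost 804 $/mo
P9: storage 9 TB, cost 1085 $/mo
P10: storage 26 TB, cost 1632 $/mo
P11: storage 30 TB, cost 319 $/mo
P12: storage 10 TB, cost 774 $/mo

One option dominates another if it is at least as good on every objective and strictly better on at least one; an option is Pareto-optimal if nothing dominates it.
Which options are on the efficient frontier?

P1: dominated by P2 (storage 28≥18, cost 571≤1774).
P2: dominated by P11 (storage 30≥28, cost 319≤571).
P3: not dominated (best cost).
P4: dominated by P2 (storage 28≥26, cost 571≤1508).
P5: dominated by P2 (storage 28≥10, cost 571≤1524).
P6: not dominated (best storage).
P7: dominated by P2 (storage 28≥11, cost 571≤1063).
P8: dominated by P2 (storage 28≥27, cost 571≤804).
P9: dominated by P2 (storage 28≥9, cost 571≤1085).
P10: dominated by P2 (storage 28≥26, cost 571≤1632).
P11: not dominated.
P12: dominated by P2 (storage 28≥10, cost 571≤774).

P3, P6, P11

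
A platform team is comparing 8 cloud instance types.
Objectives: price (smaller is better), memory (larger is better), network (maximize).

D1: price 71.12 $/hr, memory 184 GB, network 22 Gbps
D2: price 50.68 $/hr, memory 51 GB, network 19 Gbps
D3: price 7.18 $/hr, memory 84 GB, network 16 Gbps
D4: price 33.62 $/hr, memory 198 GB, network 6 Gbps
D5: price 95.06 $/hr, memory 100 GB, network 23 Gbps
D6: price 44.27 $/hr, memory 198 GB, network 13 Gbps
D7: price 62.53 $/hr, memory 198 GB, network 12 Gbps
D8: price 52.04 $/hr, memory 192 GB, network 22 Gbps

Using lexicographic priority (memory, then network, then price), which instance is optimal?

First maximize memory: best is 198, kept {D4, D6, D7}.
Then maximize network: best is 13, kept {D6}.

D6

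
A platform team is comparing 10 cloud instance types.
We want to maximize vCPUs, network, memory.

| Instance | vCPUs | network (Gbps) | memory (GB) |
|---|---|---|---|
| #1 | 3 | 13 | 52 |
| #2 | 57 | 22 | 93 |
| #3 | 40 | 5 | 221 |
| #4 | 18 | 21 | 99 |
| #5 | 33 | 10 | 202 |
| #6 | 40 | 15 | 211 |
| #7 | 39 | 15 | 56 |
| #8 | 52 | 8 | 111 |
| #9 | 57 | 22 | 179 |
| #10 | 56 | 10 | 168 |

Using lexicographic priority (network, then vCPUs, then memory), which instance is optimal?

#9

First maximize network: best is 22, kept {#2, #9}.
Then maximize vCPUs: best is 57, kept {#2, #9}.
Then maximize memory: best is 179, kept {#9}.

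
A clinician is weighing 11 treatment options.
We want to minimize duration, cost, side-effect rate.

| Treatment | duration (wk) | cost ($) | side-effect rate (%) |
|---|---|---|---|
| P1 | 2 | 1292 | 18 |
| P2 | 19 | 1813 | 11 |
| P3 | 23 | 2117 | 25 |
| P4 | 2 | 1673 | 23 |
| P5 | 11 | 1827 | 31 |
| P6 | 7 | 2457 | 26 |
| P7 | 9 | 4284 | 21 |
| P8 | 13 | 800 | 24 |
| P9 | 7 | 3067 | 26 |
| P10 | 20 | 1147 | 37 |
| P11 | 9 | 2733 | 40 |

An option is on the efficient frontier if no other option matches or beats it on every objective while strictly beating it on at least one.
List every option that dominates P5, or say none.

P1: duration 2≤11, cost 1292≤1827, side-effect rate 18≤31 — dominates P5.
P4: duration 2≤11, cost 1673≤1827, side-effect rate 23≤31 — dominates P5.
Others (P2, P3, P6, P7, P8, P9, P10, P11) are each worse than P5 on at least one objective.

P1, P4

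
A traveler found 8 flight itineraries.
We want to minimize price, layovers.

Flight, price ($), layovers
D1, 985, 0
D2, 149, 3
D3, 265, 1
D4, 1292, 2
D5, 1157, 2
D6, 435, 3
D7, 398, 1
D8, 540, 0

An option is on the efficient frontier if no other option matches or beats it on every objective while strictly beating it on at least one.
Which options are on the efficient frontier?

D1: dominated by D8 (price 540≤985, layovers 0≤0).
D2: not dominated (best price).
D3: not dominated.
D4: dominated by D1 (price 985≤1292, layovers 0≤2).
D5: dominated by D1 (price 985≤1157, layovers 0≤2).
D6: dominated by D2 (price 149≤435, layovers 3≤3).
D7: dominated by D3 (price 265≤398, layovers 1≤1).
D8: not dominated.

D2, D3, D8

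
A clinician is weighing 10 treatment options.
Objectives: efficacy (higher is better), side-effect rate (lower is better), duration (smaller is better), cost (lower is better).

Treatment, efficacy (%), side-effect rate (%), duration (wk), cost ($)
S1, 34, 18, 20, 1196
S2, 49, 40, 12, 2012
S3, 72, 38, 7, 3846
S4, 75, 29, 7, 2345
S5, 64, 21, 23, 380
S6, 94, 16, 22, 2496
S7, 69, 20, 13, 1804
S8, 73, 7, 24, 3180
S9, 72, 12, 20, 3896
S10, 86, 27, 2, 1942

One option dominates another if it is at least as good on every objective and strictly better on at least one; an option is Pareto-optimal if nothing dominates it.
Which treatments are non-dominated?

S1, S5, S6, S7, S8, S9, S10

S1: not dominated.
S2: dominated by S10 (efficacy 86≥49, side-effect rate 27≤40, duration 2≤12, cost 1942≤2012).
S3: dominated by S4 (efficacy 75≥72, side-effect rate 29≤38, duration 7≤7, cost 2345≤3846).
S4: dominated by S10 (efficacy 86≥75, side-effect rate 27≤29, duration 2≤7, cost 1942≤2345).
S5: not dominated (best cost).
S6: not dominated (best efficacy).
S7: not dominated.
S8: not dominated (best side-effect rate).
S9: not dominated.
S10: not dominated (best duration).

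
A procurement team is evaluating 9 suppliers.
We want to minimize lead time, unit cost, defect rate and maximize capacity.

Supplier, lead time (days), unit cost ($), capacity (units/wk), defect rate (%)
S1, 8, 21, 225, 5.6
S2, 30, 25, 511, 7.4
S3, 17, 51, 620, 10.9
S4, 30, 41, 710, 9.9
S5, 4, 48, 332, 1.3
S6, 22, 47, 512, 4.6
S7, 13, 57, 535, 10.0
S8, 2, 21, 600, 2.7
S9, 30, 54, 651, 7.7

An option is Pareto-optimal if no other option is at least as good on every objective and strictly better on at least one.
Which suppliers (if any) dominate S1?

S8: lead time 2≤8, unit cost 21≤21, capacity 600≥225, defect rate 2.7≤5.6 — dominates S1.
Others (S2, S3, S4, S5, S6, S7, S9) are each worse than S1 on at least one objective.

S8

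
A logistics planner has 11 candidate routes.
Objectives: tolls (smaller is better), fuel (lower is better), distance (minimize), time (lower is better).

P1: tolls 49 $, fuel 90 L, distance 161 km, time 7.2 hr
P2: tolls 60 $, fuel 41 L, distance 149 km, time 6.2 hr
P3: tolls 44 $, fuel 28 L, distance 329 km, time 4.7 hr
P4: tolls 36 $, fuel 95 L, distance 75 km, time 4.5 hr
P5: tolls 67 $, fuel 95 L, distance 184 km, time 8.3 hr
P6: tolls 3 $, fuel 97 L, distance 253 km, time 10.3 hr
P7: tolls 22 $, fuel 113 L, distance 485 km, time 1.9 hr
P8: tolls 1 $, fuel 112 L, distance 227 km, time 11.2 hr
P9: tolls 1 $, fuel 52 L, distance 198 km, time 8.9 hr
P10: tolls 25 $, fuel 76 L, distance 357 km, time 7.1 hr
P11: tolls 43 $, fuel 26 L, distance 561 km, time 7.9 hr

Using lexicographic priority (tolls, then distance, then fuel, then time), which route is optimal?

P9

First minimize tolls: best is 1, kept {P8, P9}.
Then minimize distance: best is 198, kept {P9}.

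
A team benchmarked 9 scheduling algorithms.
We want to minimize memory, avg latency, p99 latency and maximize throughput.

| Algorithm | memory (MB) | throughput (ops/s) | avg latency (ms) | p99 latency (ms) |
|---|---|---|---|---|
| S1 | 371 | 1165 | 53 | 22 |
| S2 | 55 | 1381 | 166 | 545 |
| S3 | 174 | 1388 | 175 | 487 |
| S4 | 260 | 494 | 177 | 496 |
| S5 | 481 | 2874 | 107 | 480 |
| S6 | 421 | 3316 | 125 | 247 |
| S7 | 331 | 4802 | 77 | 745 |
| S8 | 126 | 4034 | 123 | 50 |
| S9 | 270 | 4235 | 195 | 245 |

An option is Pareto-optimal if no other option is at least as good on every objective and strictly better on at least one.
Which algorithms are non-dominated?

S1: not dominated (best avg latency).
S2: not dominated (best memory).
S3: dominated by S8 (memory 126≤174, throughput 4034≥1388, avg latency 123≤175, p99 latency 50≤487).
S4: dominated by S3 (memory 174≤260, throughput 1388≥494, avg latency 175≤177, p99 latency 487≤496).
S5: not dominated.
S6: dominated by S8 (memory 126≤421, throughput 4034≥3316, avg latency 123≤125, p99 latency 50≤247).
S7: not dominated (best throughput).
S8: not dominated.
S9: not dominated.

S1, S2, S5, S7, S8, S9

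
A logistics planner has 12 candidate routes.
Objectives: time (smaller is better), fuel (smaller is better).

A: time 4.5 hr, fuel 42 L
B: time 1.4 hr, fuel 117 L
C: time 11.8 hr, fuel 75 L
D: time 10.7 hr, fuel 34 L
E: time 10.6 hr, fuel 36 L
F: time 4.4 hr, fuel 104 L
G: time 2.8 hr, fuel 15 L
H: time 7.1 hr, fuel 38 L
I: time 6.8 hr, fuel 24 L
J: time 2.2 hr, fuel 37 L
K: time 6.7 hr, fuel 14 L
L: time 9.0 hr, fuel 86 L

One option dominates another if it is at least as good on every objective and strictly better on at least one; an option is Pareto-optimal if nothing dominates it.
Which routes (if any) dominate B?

A: worse on time (4.5 vs 1.4).
C: worse on time (11.8 vs 1.4).
D: worse on time (10.7 vs 1.4).
E: worse on time (10.6 vs 1.4).
F: worse on time (4.4 vs 1.4).
G: worse on time (2.8 vs 1.4).
H: worse on time (7.1 vs 1.4).
I: worse on time (6.8 vs 1.4).
J: worse on time (2.2 vs 1.4).
K: worse on time (6.7 vs 1.4).
L: worse on time (9.0 vs 1.4).
No option dominates B.

none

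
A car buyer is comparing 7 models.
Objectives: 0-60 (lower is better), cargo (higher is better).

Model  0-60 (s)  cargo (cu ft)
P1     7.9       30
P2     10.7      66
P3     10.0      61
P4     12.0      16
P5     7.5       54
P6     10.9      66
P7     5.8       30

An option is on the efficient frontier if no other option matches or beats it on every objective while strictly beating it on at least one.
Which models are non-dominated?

P1: dominated by P5 (0-60 7.5≤7.9, cargo 54≥30).
P2: not dominated.
P3: not dominated.
P4: dominated by P1 (0-60 7.9≤12.0, cargo 30≥16).
P5: not dominated.
P6: dominated by P2 (0-60 10.7≤10.9, cargo 66≥66).
P7: not dominated (best 0-60).

P2, P3, P5, P7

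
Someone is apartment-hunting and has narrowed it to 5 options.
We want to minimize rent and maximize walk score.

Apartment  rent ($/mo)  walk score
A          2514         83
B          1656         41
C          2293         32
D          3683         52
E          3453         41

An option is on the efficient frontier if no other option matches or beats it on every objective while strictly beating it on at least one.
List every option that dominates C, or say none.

B: rent 1656≤2293, walk score 41≥32 — dominates C.
Others (A, D, E) are each worse than C on at least one objective.

B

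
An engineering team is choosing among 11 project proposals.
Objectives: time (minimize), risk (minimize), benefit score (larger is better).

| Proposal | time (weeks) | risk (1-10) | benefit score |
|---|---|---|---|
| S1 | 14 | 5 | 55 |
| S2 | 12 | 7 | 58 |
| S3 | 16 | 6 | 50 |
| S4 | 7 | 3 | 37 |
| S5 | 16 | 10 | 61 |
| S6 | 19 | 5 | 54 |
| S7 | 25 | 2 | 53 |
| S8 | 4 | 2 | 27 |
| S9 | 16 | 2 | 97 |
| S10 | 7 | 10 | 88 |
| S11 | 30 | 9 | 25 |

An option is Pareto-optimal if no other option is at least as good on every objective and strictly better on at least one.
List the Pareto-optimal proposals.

S1: not dominated.
S2: not dominated.
S3: dominated by S1 (time 14≤16, risk 5≤6, benefit score 55≥50).
S4: not dominated.
S5: dominated by S9 (time 16≤16, risk 2≤10, benefit score 97≥61).
S6: dominated by S1 (time 14≤19, risk 5≤5, benefit score 55≥54).
S7: dominated by S9 (time 16≤25, risk 2≤2, benefit score 97≥53).
S8: not dominated (best time).
S9: not dominated (best benefit score).
S10: not dominated.
S11: dominated by S1 (time 14≤30, risk 5≤9, benefit score 55≥25).

S1, S2, S4, S8, S9, S10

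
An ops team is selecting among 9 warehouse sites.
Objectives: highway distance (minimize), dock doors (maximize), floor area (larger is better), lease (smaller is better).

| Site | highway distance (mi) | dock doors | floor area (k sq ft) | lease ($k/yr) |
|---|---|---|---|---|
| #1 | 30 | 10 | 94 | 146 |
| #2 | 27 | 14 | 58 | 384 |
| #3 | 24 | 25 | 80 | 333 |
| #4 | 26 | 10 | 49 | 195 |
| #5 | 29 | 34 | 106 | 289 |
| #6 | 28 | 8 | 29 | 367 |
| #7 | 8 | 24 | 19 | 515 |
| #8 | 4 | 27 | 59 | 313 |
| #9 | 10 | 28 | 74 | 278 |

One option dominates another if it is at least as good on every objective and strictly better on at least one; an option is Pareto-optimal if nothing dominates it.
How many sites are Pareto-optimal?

#1: not dominated (best lease).
#2: dominated by #3 (highway distance 24≤27, dock doors 25≥14, floor area 80≥58, lease 333≤384).
#3: not dominated.
#4: not dominated.
#5: not dominated (best dock doors).
#6: dominated by #3 (highway distance 24≤28, dock doors 25≥8, floor area 80≥29, lease 333≤367).
#7: dominated by #8 (highway distance 4≤8, dock doors 27≥24, floor area 59≥19, lease 313≤515).
#8: not dominated (best highway distance).
#9: not dominated.
Pareto-optimal: #1, #3, #4, #5, #8, #9 → 6.

6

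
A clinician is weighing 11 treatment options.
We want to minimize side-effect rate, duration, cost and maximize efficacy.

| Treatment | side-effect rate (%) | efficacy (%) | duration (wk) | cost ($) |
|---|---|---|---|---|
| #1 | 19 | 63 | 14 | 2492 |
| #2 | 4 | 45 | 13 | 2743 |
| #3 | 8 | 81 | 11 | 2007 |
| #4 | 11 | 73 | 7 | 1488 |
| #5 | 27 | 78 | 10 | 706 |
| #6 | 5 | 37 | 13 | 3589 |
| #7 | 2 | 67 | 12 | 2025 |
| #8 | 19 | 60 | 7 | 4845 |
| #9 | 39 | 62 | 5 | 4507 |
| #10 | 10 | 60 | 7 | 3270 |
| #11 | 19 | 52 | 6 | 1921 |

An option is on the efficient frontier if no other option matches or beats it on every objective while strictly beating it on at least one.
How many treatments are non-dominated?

#1: dominated by #3 (side-effect rate 8≤19, efficacy 81≥63, duration 11≤14, cost 2007≤2492).
#2: dominated by #7 (side-effect rate 2≤4, efficacy 67≥45, duration 12≤13, cost 2025≤2743).
#3: not dominated (best efficacy).
#4: not dominated.
#5: not dominated (best cost).
#6: dominated by #2 (side-effect rate 4≤5, efficacy 45≥37, duration 13≤13, cost 2743≤3589).
#7: not dominated (best side-effect rate).
#8: dominated by #4 (side-effect rate 11≤19, efficacy 73≥60, duration 7≤7, cost 1488≤4845).
#9: not dominated (best duration).
#10: not dominated.
#11: not dominated.
Pareto-optimal: #3, #4, #5, #7, #9, #10, #11 → 7.

7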